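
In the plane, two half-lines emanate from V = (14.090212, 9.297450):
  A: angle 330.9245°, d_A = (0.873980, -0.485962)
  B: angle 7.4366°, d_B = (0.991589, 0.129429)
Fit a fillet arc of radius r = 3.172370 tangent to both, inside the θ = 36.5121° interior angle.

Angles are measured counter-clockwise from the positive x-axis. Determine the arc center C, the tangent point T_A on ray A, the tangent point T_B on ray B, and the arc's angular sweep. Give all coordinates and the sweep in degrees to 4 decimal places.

center=(24.0370,7.3965) T_A=(22.4954,4.6239) T_B=(23.6264,10.5422) sweep=143.4879

bisector direction at 349.1805° = (0.982224,-0.187715)
center distance |VC| = r/sin(θ/2) = 3.172370/sin(18.2560°) = 10.126823
C = V + |VC|·bis = (24.0370,7.3965)
T_A = V + ((C−V)·d_A)·d_A = V + 9.6171·d_A = (22.4954,4.6239)
T_B = V + ((C−V)·d_B)·d_B = V + 9.6171·d_B = (23.6264,10.5422)
sweep = 180° − θ = 143.4879°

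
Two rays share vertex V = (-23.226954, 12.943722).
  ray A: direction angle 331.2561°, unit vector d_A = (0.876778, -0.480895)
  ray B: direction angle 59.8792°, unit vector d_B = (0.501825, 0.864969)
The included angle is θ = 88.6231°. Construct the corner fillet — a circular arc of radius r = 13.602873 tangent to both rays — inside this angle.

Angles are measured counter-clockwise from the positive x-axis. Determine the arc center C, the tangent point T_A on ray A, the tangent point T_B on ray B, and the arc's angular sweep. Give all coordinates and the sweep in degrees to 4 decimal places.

bisector direction at 15.5677° = (0.963314,0.268376)
center distance |VC| = r/sin(θ/2) = 13.602873/sin(44.3115°) = 19.472747
C = V + |VC|·bis = (-4.4686,18.1697)
T_A = V + ((C−V)·d_A)·d_A = V + 13.9338·d_A = (-11.0101,6.2430)
T_B = V + ((C−V)·d_B)·d_B = V + 13.9338·d_B = (-16.2346,24.9960)
sweep = 180° − θ = 91.3769°

center=(-4.4686,18.1697) T_A=(-11.0101,6.2430) T_B=(-16.2346,24.9960) sweep=91.3769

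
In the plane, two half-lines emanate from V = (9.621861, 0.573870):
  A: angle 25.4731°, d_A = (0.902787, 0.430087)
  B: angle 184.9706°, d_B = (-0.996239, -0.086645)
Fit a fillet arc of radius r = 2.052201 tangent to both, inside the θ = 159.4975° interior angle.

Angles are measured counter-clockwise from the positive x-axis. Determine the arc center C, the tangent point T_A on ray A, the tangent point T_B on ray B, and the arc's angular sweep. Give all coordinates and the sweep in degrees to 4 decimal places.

center=(9.0743,2.5862) T_A=(9.9569,0.7335) T_B=(9.2521,0.5417) sweep=20.5025

bisector direction at 105.2219° = (-0.262557,0.964916)
center distance |VC| = r/sin(θ/2) = 2.052201/sin(79.7488°) = 2.085492
C = V + |VC|·bis = (9.0743,2.5862)
T_A = V + ((C−V)·d_A)·d_A = V + 0.3711·d_A = (9.9569,0.7335)
T_B = V + ((C−V)·d_B)·d_B = V + 0.3711·d_B = (9.2521,0.5417)
sweep = 180° − θ = 20.5025°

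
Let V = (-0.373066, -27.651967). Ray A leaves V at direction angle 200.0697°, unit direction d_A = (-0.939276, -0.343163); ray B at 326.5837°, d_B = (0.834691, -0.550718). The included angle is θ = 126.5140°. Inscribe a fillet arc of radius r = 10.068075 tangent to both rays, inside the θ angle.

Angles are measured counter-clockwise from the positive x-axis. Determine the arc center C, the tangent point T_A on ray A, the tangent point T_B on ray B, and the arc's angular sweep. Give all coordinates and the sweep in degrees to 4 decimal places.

center=(-1.6832,-38.8496) T_A=(-5.1382,-29.3929) T_B=(3.8615,-30.4459) sweep=53.4860

bisector direction at 263.3267° = (-0.116208,-0.993225)
center distance |VC| = r/sin(θ/2) = 10.068075/sin(63.2570°) = 11.274012
C = V + |VC|·bis = (-1.6832,-38.8496)
T_A = V + ((C−V)·d_A)·d_A = V + 5.0732·d_A = (-5.1382,-29.3929)
T_B = V + ((C−V)·d_B)·d_B = V + 5.0732·d_B = (3.8615,-30.4459)
sweep = 180° − θ = 53.4860°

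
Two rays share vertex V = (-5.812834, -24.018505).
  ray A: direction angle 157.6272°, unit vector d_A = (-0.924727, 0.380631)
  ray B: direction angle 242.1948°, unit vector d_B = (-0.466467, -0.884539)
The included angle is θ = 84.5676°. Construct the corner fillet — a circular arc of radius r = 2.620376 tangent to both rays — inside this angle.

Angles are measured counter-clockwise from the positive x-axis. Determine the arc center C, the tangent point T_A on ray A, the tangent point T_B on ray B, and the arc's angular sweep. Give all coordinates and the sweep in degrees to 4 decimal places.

center=(-9.4747,-25.3449) T_A=(-8.4773,-22.9218) T_B=(-7.1569,-26.5672) sweep=95.4324

bisector direction at 199.9110° = (-0.940223,-0.340560)
center distance |VC| = r/sin(θ/2) = 2.620376/sin(42.2838°) = 3.894713
C = V + |VC|·bis = (-9.4747,-25.3449)
T_A = V + ((C−V)·d_A)·d_A = V + 2.8814·d_A = (-8.4773,-22.9218)
T_B = V + ((C−V)·d_B)·d_B = V + 2.8814·d_B = (-7.1569,-26.5672)
sweep = 180° − θ = 95.4324°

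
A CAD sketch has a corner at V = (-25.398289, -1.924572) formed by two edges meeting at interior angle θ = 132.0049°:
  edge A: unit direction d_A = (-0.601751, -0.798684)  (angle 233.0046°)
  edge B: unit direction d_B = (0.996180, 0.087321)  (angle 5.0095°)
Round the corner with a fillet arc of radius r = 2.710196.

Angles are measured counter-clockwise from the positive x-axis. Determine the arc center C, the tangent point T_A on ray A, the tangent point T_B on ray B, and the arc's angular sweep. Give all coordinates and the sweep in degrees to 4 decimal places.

center=(-23.9597,-4.5191) T_A=(-26.1243,-2.8882) T_B=(-24.1964,-1.8192) sweep=47.9951

bisector direction at 299.0070° = (0.484917,-0.874560)
center distance |VC| = r/sin(θ/2) = 2.710196/sin(66.0024°) = 2.966622
C = V + |VC|·bis = (-23.9597,-4.5191)
T_A = V + ((C−V)·d_A)·d_A = V + 1.2065·d_A = (-26.1243,-2.8882)
T_B = V + ((C−V)·d_B)·d_B = V + 1.2065·d_B = (-24.1964,-1.8192)
sweep = 180° − θ = 47.9951°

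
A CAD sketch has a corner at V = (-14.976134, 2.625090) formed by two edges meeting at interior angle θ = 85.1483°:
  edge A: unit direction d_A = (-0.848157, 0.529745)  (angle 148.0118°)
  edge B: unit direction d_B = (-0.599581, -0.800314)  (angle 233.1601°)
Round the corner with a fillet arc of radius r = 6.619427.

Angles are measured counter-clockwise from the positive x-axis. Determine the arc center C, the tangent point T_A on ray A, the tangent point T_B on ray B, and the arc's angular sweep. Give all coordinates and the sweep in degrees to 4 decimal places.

center=(-24.5938,0.8276) T_A=(-21.0872,6.4419) T_B=(-19.2962,-3.1412) sweep=94.8517

bisector direction at 190.5859° = (-0.982980,-0.183710)
center distance |VC| = r/sin(θ/2) = 6.619427/sin(42.5742°) = 9.784181
C = V + |VC|·bis = (-24.5938,0.8276)
T_A = V + ((C−V)·d_A)·d_A = V + 7.2051·d_A = (-21.0872,6.4419)
T_B = V + ((C−V)·d_B)·d_B = V + 7.2051·d_B = (-19.2962,-3.1412)
sweep = 180° − θ = 94.8517°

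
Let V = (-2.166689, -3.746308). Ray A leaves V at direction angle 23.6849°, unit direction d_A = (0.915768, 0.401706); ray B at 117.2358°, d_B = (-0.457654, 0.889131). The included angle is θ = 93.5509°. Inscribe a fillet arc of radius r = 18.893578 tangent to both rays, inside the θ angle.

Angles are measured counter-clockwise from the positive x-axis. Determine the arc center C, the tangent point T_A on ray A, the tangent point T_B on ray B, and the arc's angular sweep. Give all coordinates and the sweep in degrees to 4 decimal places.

center=(6.5054,20.6891) T_A=(14.0951,3.3870) T_B=(-10.2935,12.0424) sweep=86.4491

bisector direction at 70.4604° = (0.334459,0.942410)
center distance |VC| = r/sin(θ/2) = 18.893578/sin(46.7754°) = 25.928667
C = V + |VC|·bis = (6.5054,20.6891)
T_A = V + ((C−V)·d_A)·d_A = V + 17.7575·d_A = (14.0951,3.3870)
T_B = V + ((C−V)·d_B)·d_B = V + 17.7575·d_B = (-10.2935,12.0424)
sweep = 180° − θ = 86.4491°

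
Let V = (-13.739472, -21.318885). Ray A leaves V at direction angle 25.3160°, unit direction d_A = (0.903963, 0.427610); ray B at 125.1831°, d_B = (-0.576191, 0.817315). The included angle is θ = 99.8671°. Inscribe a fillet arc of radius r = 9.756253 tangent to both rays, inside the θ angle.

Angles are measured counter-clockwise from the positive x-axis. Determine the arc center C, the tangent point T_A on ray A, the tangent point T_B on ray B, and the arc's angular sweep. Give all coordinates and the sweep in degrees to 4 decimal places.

bisector direction at 75.2495° = (0.254610,0.967044)
center distance |VC| = r/sin(θ/2) = 9.756253/sin(49.9335°) = 12.748299
C = V + |VC|·bis = (-10.4936,-8.9907)
T_A = V + ((C−V)·d_A)·d_A = V + 8.2058·d_A = (-6.3218,-17.8100)
T_B = V + ((C−V)·d_B)·d_B = V + 8.2058·d_B = (-18.4676,-14.6122)
sweep = 180° − θ = 80.1329°

center=(-10.4936,-8.9907) T_A=(-6.3218,-17.8100) T_B=(-18.4676,-14.6122) sweep=80.1329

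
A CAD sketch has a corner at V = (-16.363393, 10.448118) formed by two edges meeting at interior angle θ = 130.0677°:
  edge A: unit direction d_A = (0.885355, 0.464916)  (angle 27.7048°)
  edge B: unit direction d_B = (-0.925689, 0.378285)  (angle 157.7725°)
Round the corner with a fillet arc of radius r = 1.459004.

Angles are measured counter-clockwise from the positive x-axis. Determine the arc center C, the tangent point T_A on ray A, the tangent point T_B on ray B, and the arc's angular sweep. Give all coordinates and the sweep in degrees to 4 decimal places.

center=(-16.4403,12.0557) T_A=(-15.7620,10.7639) T_B=(-16.9922,10.7051) sweep=49.9323

bisector direction at 92.7387° = (-0.047780,0.998858)
center distance |VC| = r/sin(θ/2) = 1.459004/sin(65.0339°) = 1.609390
C = V + |VC|·bis = (-16.4403,12.0557)
T_A = V + ((C−V)·d_A)·d_A = V + 0.6793·d_A = (-15.7620,10.7639)
T_B = V + ((C−V)·d_B)·d_B = V + 0.6793·d_B = (-16.9922,10.7051)
sweep = 180° − θ = 49.9323°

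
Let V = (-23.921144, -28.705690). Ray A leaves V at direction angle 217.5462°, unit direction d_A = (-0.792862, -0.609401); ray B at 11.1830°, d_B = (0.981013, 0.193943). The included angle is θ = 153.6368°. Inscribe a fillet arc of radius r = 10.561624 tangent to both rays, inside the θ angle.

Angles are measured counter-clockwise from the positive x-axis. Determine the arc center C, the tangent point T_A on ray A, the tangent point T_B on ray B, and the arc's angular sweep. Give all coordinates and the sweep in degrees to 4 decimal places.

center=(-19.4461,-38.5870) T_A=(-25.8824,-30.2131) T_B=(-21.4945,-28.2259) sweep=26.3632

bisector direction at 294.3646° = (0.412542,-0.910939)
center distance |VC| = r/sin(θ/2) = 10.561624/sin(76.8184°) = 10.847430
C = V + |VC|·bis = (-19.4461,-38.5870)
T_A = V + ((C−V)·d_A)·d_A = V + 2.4736·d_A = (-25.8824,-30.2131)
T_B = V + ((C−V)·d_B)·d_B = V + 2.4736·d_B = (-21.4945,-28.2259)
sweep = 180° − θ = 26.3632°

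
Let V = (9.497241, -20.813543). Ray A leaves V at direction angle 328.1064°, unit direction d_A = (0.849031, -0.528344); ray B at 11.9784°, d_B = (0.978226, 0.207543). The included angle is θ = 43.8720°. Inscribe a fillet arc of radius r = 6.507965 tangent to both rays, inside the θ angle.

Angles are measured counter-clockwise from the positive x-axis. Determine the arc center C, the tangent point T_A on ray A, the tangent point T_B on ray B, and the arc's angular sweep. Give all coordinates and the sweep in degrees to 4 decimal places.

bisector direction at 350.0424° = (0.984936,-0.172919)
center distance |VC| = r/sin(θ/2) = 6.507965/sin(21.9360°) = 17.420973
C = V + |VC|·bis = (26.6558,-23.8260)
T_A = V + ((C−V)·d_A)·d_A = V + 16.1597·d_A = (23.2173,-29.3514)
T_B = V + ((C−V)·d_B)·d_B = V + 16.1597·d_B = (25.3051,-17.4597)
sweep = 180° − θ = 136.1280°

center=(26.6558,-23.8260) T_A=(23.2173,-29.3514) T_B=(25.3051,-17.4597) sweep=136.1280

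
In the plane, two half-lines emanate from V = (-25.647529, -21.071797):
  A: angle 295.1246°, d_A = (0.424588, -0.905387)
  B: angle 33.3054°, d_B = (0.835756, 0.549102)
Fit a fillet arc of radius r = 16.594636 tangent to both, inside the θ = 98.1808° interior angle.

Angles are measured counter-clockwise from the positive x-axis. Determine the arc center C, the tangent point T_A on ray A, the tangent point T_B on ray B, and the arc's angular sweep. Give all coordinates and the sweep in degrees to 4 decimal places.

center=(-4.5176,-27.0450) T_A=(-19.5421,-34.0909) T_B=(-13.6297,-13.1759) sweep=81.8192

bisector direction at 344.2150° = (0.962289,-0.272028)
center distance |VC| = r/sin(θ/2) = 16.594636/sin(49.0904°) = 21.958019
C = V + |VC|·bis = (-4.5176,-27.0450)
T_A = V + ((C−V)·d_A)·d_A = V + 14.3796·d_A = (-19.5421,-34.0909)
T_B = V + ((C−V)·d_B)·d_B = V + 14.3796·d_B = (-13.6297,-13.1759)
sweep = 180° − θ = 81.8192°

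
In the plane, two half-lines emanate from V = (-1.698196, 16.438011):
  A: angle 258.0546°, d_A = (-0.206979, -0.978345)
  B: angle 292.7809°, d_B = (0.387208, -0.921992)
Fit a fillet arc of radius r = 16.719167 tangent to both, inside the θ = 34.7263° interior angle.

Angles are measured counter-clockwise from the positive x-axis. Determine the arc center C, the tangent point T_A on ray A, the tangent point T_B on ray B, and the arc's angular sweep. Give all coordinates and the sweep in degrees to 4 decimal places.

center=(3.5914,-39.3360) T_A=(-12.7657,-35.8755) T_B=(19.0064,-32.8622) sweep=145.2737

bisector direction at 275.4177° = (0.094417,-0.995533)
center distance |VC| = r/sin(θ/2) = 16.719167/sin(17.3632°) = 56.024309
C = V + |VC|·bis = (3.5914,-39.3360)
T_A = V + ((C−V)·d_A)·d_A = V + 53.4714·d_A = (-12.7657,-35.8755)
T_B = V + ((C−V)·d_B)·d_B = V + 53.4714·d_B = (19.0064,-32.8622)
sweep = 180° − θ = 145.2737°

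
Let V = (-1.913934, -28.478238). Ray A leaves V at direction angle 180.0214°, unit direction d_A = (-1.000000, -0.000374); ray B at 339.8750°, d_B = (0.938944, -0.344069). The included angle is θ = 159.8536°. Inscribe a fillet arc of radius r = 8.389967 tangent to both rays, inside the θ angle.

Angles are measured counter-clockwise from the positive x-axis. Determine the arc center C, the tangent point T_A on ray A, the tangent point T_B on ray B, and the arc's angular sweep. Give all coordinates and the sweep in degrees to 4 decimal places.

center=(-3.4012,-36.8688) T_A=(-3.4044,-28.4788) T_B=(-0.5145,-28.9911) sweep=20.1464

bisector direction at 259.9482° = (-0.174538,-0.984650)
center distance |VC| = r/sin(θ/2) = 8.389967/sin(79.9268°) = 8.521322
C = V + |VC|·bis = (-3.4012,-36.8688)
T_A = V + ((C−V)·d_A)·d_A = V + 1.4904·d_A = (-3.4044,-28.4788)
T_B = V + ((C−V)·d_B)·d_B = V + 1.4904·d_B = (-0.5145,-28.9911)
sweep = 180° − θ = 20.1464°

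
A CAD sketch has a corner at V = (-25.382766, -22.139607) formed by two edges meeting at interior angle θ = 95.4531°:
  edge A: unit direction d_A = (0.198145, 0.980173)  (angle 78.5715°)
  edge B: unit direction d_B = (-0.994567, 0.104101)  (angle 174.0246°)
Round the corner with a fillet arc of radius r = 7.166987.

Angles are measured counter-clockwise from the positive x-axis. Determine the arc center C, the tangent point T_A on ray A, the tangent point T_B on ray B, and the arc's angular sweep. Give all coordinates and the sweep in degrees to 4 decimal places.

bisector direction at 126.2981° = (-0.591986,0.805948)
center distance |VC| = r/sin(θ/2) = 7.166987/sin(47.7266°) = 9.685865
C = V + |VC|·bis = (-31.1167,-14.3333)
T_A = V + ((C−V)·d_A)·d_A = V + 6.5154·d_A = (-24.0918,-15.7534)
T_B = V + ((C−V)·d_B)·d_B = V + 6.5154·d_B = (-31.8628,-21.4613)
sweep = 180° − θ = 84.5469°

center=(-31.1167,-14.3333) T_A=(-24.0918,-15.7534) T_B=(-31.8628,-21.4613) sweep=84.5469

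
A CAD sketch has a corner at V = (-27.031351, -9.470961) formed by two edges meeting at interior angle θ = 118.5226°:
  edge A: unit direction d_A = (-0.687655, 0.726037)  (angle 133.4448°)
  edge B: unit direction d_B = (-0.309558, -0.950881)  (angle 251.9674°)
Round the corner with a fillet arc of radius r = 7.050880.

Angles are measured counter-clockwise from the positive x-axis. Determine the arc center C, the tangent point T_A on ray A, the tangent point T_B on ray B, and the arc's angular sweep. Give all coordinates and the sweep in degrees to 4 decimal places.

bisector direction at 192.7061° = (-0.975511,-0.219950)
center distance |VC| = r/sin(θ/2) = 7.050880/sin(59.2613°) = 8.203398
C = V + |VC|·bis = (-35.0339,-11.2753)
T_A = V + ((C−V)·d_A)·d_A = V + 4.1930·d_A = (-29.9147,-6.4267)
T_B = V + ((C−V)·d_B)·d_B = V + 4.1930·d_B = (-28.3293,-13.4580)
sweep = 180° − θ = 61.4774°

center=(-35.0339,-11.2753) T_A=(-29.9147,-6.4267) T_B=(-28.3293,-13.4580) sweep=61.4774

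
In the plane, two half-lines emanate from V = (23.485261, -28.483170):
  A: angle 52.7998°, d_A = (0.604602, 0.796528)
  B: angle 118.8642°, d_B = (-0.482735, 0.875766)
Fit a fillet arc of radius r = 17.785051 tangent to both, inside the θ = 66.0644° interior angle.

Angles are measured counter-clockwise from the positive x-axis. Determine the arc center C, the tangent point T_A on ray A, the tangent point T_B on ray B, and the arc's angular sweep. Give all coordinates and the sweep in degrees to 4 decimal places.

center=(25.8566,4.0571) T_A=(40.0229,-6.6958) T_B=(10.2810,-4.5284) sweep=113.9356

bisector direction at 85.8320° = (0.072681,0.997355)
center distance |VC| = r/sin(θ/2) = 17.785051/sin(33.0322°) = 32.626519
C = V + |VC|·bis = (25.8566,4.0571)
T_A = V + ((C−V)·d_A)·d_A = V + 27.3529·d_A = (40.0229,-6.6958)
T_B = V + ((C−V)·d_B)·d_B = V + 27.3529·d_B = (10.2810,-4.5284)
sweep = 180° − θ = 113.9356°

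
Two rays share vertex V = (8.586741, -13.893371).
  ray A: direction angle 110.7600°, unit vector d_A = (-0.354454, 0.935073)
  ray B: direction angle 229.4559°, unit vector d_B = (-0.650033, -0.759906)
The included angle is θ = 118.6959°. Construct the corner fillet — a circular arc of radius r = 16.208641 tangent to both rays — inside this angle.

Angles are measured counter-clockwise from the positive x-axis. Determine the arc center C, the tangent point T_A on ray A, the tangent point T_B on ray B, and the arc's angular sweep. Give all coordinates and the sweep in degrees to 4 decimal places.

bisector direction at 170.1079° = (-0.985133,0.171792)
center distance |VC| = r/sin(θ/2) = 16.208641/sin(59.3479°) = 18.841139
C = V + |VC|·bis = (-9.9743,-10.6566)
T_A = V + ((C−V)·d_A)·d_A = V + 9.6056·d_A = (5.1820,-4.9114)
T_B = V + ((C−V)·d_B)·d_B = V + 9.6056·d_B = (2.3428,-21.1928)
sweep = 180° − θ = 61.3041°

center=(-9.9743,-10.6566) T_A=(5.1820,-4.9114) T_B=(2.3428,-21.1928) sweep=61.3041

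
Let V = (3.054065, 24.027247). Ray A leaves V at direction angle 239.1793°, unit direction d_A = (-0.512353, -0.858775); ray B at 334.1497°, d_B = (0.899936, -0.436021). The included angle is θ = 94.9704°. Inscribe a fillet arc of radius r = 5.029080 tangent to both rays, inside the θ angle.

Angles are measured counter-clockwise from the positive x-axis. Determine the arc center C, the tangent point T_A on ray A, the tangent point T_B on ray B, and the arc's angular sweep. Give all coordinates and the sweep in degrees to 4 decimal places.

bisector direction at 286.6645° = (0.286767,-0.958000)
center distance |VC| = r/sin(θ/2) = 5.029080/sin(47.4852°) = 6.822766
C = V + |VC|·bis = (5.0106,17.4910)
T_A = V + ((C−V)·d_A)·d_A = V + 4.6107·d_A = (0.6918,20.0677)
T_B = V + ((C−V)·d_B)·d_B = V + 4.6107·d_B = (7.2034,22.0169)
sweep = 180° − θ = 85.0296°

center=(5.0106,17.4910) T_A=(0.6918,20.0677) T_B=(7.2034,22.0169) sweep=85.0296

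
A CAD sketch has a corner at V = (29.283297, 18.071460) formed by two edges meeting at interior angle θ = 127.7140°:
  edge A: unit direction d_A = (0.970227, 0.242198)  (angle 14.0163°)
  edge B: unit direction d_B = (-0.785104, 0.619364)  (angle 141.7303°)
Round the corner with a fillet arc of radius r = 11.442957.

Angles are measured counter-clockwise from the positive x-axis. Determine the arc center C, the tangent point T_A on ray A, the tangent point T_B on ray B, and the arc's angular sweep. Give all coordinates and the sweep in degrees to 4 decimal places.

center=(31.9611,30.5340) T_A=(34.7326,19.4318) T_B=(24.8738,21.5501) sweep=52.2860

bisector direction at 77.8733° = (0.210074,0.977685)
center distance |VC| = r/sin(θ/2) = 11.442957/sin(63.8570°) = 12.747013
C = V + |VC|·bis = (31.9611,30.5340)
T_A = V + ((C−V)·d_A)·d_A = V + 5.6165·d_A = (34.7326,19.4318)
T_B = V + ((C−V)·d_B)·d_B = V + 5.6165·d_B = (24.8738,21.5501)
sweep = 180° − θ = 52.2860°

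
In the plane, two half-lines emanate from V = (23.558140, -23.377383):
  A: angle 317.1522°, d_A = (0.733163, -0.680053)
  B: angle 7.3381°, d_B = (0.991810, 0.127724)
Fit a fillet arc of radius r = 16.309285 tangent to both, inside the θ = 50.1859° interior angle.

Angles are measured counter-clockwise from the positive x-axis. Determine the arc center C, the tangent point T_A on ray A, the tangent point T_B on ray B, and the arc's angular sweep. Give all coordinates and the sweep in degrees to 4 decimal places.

bisector direction at 342.2451° = (0.952370,-0.304945)
center distance |VC| = r/sin(θ/2) = 16.309285/sin(25.0929°) = 38.457314
C = V + |VC|·bis = (60.1837,-35.1047)
T_A = V + ((C−V)·d_A)·d_A = V + 34.8278·d_A = (49.0926,-47.0621)
T_B = V + ((C−V)·d_B)·d_B = V + 34.8278·d_B = (58.1006,-18.9290)
sweep = 180° − θ = 129.8141°

center=(60.1837,-35.1047) T_A=(49.0926,-47.0621) T_B=(58.1006,-18.9290) sweep=129.8141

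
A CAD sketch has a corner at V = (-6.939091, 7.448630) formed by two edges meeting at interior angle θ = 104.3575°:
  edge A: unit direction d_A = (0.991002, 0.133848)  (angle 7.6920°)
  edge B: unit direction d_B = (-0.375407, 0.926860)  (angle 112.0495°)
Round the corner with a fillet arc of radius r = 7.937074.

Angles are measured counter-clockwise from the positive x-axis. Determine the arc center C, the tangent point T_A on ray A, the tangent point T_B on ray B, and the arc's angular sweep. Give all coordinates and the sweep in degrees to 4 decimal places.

bisector direction at 59.8708° = (0.501952,0.864895)
center distance |VC| = r/sin(θ/2) = 7.937074/sin(52.1788°) = 10.047849
C = V + |VC|·bis = (-1.8955,16.1390)
T_A = V + ((C−V)·d_A)·d_A = V + 6.1613·d_A = (-0.8332,8.2733)
T_B = V + ((C−V)·d_B)·d_B = V + 6.1613·d_B = (-9.2521,13.1593)
sweep = 180° − θ = 75.6425°

center=(-1.8955,16.1390) T_A=(-0.8332,8.2733) T_B=(-9.2521,13.1593) sweep=75.6425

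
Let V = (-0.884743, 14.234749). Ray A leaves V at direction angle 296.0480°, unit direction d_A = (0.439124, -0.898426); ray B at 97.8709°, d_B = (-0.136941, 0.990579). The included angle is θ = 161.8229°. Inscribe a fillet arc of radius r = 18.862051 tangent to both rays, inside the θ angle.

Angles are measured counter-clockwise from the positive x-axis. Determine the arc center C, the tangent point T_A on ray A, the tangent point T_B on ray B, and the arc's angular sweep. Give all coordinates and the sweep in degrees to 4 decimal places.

center=(17.3864,19.8067) T_A=(0.4402,11.5239) T_B=(-1.2979,17.2237) sweep=18.1771

bisector direction at 16.9594° = (0.956511,0.291695)
center distance |VC| = r/sin(θ/2) = 18.862051/sin(80.9115°) = 19.101867
C = V + |VC|·bis = (17.3864,19.8067)
T_A = V + ((C−V)·d_A)·d_A = V + 3.0173·d_A = (0.4402,11.5239)
T_B = V + ((C−V)·d_B)·d_B = V + 3.0173·d_B = (-1.2979,17.2237)
sweep = 180° − θ = 18.1771°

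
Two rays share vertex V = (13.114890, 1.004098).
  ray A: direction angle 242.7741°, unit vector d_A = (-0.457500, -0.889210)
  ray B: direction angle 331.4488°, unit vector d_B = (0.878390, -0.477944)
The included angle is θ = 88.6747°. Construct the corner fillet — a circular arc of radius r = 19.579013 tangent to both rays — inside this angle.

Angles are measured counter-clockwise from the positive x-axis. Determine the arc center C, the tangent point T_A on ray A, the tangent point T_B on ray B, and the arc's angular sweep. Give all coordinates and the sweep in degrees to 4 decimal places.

bisector direction at 287.1114° = (0.294231,-0.955734)
center distance |VC| = r/sin(θ/2) = 19.579013/sin(44.3374°) = 28.014775
C = V + |VC|·bis = (21.3577,-25.7706)
T_A = V + ((C−V)·d_A)·d_A = V + 20.0372·d_A = (3.9479,-16.8132)
T_B = V + ((C−V)·d_B)·d_B = V + 20.0372·d_B = (30.7154,-8.5726)
sweep = 180° − θ = 91.3253°

center=(21.3577,-25.7706) T_A=(3.9479,-16.8132) T_B=(30.7154,-8.5726) sweep=91.3253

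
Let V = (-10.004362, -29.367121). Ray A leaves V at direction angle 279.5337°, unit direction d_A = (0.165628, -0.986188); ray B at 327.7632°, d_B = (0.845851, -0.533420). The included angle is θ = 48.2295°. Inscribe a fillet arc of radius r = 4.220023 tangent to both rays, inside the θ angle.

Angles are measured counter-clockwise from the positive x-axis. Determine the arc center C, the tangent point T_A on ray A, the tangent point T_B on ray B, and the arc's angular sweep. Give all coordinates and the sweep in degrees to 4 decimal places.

center=(-4.2812,-37.9654) T_A=(-8.4429,-38.6644) T_B=(-2.0301,-34.3959) sweep=131.7705

bisector direction at 303.6484° = (0.554096,-0.832453)
center distance |VC| = r/sin(θ/2) = 4.220023/sin(24.1148°) = 10.328879
C = V + |VC|·bis = (-4.2812,-37.9654)
T_A = V + ((C−V)·d_A)·d_A = V + 9.4275·d_A = (-8.4429,-38.6644)
T_B = V + ((C−V)·d_B)·d_B = V + 9.4275·d_B = (-2.0301,-34.3959)
sweep = 180° − θ = 131.7705°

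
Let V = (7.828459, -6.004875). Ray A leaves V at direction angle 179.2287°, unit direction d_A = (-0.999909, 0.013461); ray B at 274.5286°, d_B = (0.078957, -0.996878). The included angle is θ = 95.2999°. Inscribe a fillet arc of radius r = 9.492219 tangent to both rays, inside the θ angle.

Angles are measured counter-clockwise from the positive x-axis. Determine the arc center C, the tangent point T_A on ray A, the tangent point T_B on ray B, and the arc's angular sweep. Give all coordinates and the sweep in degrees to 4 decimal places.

center=(-0.9510,-15.3798) T_A=(-0.8232,-5.8884) T_B=(8.5116,-14.6303) sweep=84.7001

bisector direction at 226.8786° = (-0.683546,-0.729908)
center distance |VC| = r/sin(θ/2) = 9.492219/sin(47.6499°) = 12.843935
C = V + |VC|·bis = (-0.9510,-15.3798)
T_A = V + ((C−V)·d_A)·d_A = V + 8.6524·d_A = (-0.8232,-5.8884)
T_B = V + ((C−V)·d_B)·d_B = V + 8.6524·d_B = (8.5116,-14.6303)
sweep = 180° − θ = 84.7001°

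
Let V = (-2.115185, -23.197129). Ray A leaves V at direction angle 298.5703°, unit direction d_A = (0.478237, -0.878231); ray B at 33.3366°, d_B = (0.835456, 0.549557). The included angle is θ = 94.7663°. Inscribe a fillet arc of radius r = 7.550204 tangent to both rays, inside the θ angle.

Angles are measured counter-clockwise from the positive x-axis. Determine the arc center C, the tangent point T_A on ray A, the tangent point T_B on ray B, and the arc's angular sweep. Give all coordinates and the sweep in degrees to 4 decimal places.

bisector direction at 345.9534° = (0.970099,-0.242710)
center distance |VC| = r/sin(θ/2) = 7.550204/sin(47.3832°) = 10.259851
C = V + |VC|·bis = (7.8379,-25.6873)
T_A = V + ((C−V)·d_A)·d_A = V + 6.9469·d_A = (1.2071,-29.2981)
T_B = V + ((C−V)·d_B)·d_B = V + 6.9469·d_B = (3.6886,-19.3794)
sweep = 180° − θ = 85.2337°

center=(7.8379,-25.6873) T_A=(1.2071,-29.2981) T_B=(3.6886,-19.3794) sweep=85.2337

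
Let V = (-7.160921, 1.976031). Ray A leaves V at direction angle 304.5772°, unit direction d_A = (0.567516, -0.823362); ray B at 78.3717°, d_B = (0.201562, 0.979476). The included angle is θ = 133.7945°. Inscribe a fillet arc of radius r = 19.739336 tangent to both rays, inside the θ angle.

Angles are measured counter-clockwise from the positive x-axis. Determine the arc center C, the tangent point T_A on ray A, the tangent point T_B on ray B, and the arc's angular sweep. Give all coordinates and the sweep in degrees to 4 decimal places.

center=(13.8706,6.2452) T_A=(-2.3821,-4.9572) T_B=(-5.4636,10.2239) sweep=46.2055

bisector direction at 11.4744° = (0.980014,0.198931)
center distance |VC| = r/sin(θ/2) = 19.739336/sin(66.8972°) = 21.460403
C = V + |VC|·bis = (13.8706,6.2452)
T_A = V + ((C−V)·d_A)·d_A = V + 8.4207·d_A = (-2.3821,-4.9572)
T_B = V + ((C−V)·d_B)·d_B = V + 8.4207·d_B = (-5.4636,10.2239)
sweep = 180° − θ = 46.2055°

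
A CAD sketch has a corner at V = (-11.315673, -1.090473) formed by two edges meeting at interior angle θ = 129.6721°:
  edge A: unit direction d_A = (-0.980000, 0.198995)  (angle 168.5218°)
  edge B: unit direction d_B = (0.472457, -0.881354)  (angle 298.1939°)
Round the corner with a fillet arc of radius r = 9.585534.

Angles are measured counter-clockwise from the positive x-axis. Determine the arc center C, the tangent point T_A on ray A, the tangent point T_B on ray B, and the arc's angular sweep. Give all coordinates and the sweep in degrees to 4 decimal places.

bisector direction at 233.3579° = (-0.596815,-0.802379)
center distance |VC| = r/sin(θ/2) = 9.585534/sin(64.8361°) = 10.590641
C = V + |VC|·bis = (-17.6363,-9.5882)
T_A = V + ((C−V)·d_A)·d_A = V + 4.5032·d_A = (-15.7289,-0.1943)
T_B = V + ((C−V)·d_B)·d_B = V + 4.5032·d_B = (-9.1881,-5.0594)
sweep = 180° − θ = 50.3279°

center=(-17.6363,-9.5882) T_A=(-15.7289,-0.1943) T_B=(-9.1881,-5.0594) sweep=50.3279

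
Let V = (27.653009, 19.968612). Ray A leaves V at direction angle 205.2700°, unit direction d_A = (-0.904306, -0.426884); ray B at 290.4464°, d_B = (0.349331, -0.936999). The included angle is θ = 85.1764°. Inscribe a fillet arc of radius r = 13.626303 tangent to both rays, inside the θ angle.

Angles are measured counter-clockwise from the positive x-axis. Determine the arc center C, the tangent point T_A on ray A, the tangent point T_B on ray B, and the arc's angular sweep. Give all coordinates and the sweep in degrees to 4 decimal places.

bisector direction at 247.8582° = (-0.376900,-0.926254)
center distance |VC| = r/sin(θ/2) = 13.626303/sin(42.5882°) = 20.135677
C = V + |VC|·bis = (20.0639,1.3179)
T_A = V + ((C−V)·d_A)·d_A = V + 14.8246·d_A = (14.2470,13.6402)
T_B = V + ((C−V)·d_B)·d_B = V + 14.8246·d_B = (32.8317,6.0780)
sweep = 180° − θ = 94.8236°

center=(20.0639,1.3179) T_A=(14.2470,13.6402) T_B=(32.8317,6.0780) sweep=94.8236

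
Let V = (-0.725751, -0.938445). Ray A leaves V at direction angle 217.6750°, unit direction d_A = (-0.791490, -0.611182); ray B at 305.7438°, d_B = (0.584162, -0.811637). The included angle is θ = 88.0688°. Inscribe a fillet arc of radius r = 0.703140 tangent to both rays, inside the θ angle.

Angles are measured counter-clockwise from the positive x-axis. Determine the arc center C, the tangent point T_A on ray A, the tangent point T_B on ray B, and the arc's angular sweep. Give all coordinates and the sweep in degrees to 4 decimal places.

bisector direction at 261.7094° = (-0.144194,-0.989549)
center distance |VC| = r/sin(θ/2) = 0.703140/sin(44.0344°) = 1.011581
C = V + |VC|·bis = (-0.8716,-1.9395)
T_A = V + ((C−V)·d_A)·d_A = V + 0.7272·d_A = (-1.3014,-1.3829)
T_B = V + ((C−V)·d_B)·d_B = V + 0.7272·d_B = (-0.3009,-1.5287)
sweep = 180° − θ = 91.9312°

center=(-0.8716,-1.9395) T_A=(-1.3014,-1.3829) T_B=(-0.3009,-1.5287) sweep=91.9312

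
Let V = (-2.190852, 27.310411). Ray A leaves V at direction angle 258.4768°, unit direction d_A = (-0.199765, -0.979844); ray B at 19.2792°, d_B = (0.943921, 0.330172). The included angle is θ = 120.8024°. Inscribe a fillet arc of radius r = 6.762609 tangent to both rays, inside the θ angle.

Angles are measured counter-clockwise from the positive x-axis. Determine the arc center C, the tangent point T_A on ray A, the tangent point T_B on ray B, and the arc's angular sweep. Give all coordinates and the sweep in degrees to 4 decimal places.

bisector direction at 318.8780° = (0.753311,-0.657665)
center distance |VC| = r/sin(θ/2) = 6.762609/sin(60.4012°) = 7.777536
C = V + |VC|·bis = (3.6681,22.1954)
T_A = V + ((C−V)·d_A)·d_A = V + 3.8415·d_A = (-2.9582,23.5463)
T_B = V + ((C−V)·d_B)·d_B = V + 3.8415·d_B = (1.4352,28.5788)
sweep = 180° − θ = 59.1976°

center=(3.6681,22.1954) T_A=(-2.9582,23.5463) T_B=(1.4352,28.5788) sweep=59.1976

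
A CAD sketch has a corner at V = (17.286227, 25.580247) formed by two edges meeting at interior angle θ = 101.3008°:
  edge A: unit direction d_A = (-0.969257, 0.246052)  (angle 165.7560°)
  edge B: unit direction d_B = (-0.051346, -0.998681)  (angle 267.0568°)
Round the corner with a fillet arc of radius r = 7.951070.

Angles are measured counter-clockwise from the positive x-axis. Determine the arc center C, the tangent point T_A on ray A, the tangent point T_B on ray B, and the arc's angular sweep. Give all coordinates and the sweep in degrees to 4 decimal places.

bisector direction at 216.4064° = (-0.804828,-0.593509)
center distance |VC| = r/sin(θ/2) = 7.951070/sin(50.6504°) = 10.282111
C = V + |VC|·bis = (9.0109,19.4777)
T_A = V + ((C−V)·d_A)·d_A = V + 6.5194·d_A = (10.9673,27.1844)
T_B = V + ((C−V)·d_B)·d_B = V + 6.5194·d_B = (16.9515,19.0695)
sweep = 180° − θ = 78.6992°

center=(9.0109,19.4777) T_A=(10.9673,27.1844) T_B=(16.9515,19.0695) sweep=78.6992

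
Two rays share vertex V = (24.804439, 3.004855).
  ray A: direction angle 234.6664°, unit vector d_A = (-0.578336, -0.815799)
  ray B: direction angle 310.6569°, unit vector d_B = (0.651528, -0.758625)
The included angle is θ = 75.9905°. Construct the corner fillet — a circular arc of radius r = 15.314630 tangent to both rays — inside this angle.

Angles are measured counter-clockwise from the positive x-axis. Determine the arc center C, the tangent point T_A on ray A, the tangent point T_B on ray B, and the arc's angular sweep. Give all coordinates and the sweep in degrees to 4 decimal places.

bisector direction at 272.6617° = (0.046438,-0.998921)
center distance |VC| = r/sin(θ/2) = 15.314630/sin(37.9952°) = 24.877722
C = V + |VC|·bis = (25.9597,-21.8460)
T_A = V + ((C−V)·d_A)·d_A = V + 19.6052·d_A = (13.4661,-12.9890)
T_B = V + ((C−V)·d_B)·d_B = V + 19.6052·d_B = (37.5778,-11.8681)
sweep = 180° − θ = 104.0095°

center=(25.9597,-21.8460) T_A=(13.4661,-12.9890) T_B=(37.5778,-11.8681) sweep=104.0095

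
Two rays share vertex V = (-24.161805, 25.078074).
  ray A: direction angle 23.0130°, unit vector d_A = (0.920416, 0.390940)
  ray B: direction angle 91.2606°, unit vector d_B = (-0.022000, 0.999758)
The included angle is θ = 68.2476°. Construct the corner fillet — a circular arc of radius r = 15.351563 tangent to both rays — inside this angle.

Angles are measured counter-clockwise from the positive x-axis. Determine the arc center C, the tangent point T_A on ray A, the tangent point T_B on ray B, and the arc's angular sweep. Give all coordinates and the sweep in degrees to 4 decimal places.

center=(-9.3123,48.0642) T_A=(-3.3108,33.9344) T_B=(-24.6602,47.7265) sweep=111.7524

bisector direction at 57.1368° = (0.542635,0.839969)
center distance |VC| = r/sin(θ/2) = 15.351563/sin(34.1238°) = 27.365473
C = V + |VC|·bis = (-9.3123,48.0642)
T_A = V + ((C−V)·d_A)·d_A = V + 22.6539·d_A = (-3.3108,33.9344)
T_B = V + ((C−V)·d_B)·d_B = V + 22.6539·d_B = (-24.6602,47.7265)
sweep = 180° − θ = 111.7524°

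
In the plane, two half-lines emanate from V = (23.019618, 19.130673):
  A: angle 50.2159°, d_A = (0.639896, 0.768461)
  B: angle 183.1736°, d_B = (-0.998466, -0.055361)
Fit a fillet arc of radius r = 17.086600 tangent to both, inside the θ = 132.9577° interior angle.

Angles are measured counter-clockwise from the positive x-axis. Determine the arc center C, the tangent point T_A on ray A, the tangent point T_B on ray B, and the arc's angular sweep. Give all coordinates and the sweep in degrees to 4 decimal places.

center=(14.6481,35.7793) T_A=(27.7785,24.8457) T_B=(15.5941,18.7190) sweep=47.0423

bisector direction at 116.6947° = (-0.449237,0.893413)
center distance |VC| = r/sin(θ/2) = 17.086600/sin(66.4788°) = 18.634923
C = V + |VC|·bis = (14.6481,35.7793)
T_A = V + ((C−V)·d_A)·d_A = V + 7.4370·d_A = (27.7785,24.8457)
T_B = V + ((C−V)·d_B)·d_B = V + 7.4370·d_B = (15.5941,18.7190)
sweep = 180° − θ = 47.0423°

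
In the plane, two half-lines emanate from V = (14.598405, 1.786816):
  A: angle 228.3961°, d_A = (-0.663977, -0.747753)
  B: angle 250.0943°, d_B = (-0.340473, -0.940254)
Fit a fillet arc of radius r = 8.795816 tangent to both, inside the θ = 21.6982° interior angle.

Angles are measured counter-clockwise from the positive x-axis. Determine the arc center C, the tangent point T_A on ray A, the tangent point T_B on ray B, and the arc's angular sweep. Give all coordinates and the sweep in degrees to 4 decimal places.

center=(-9.2981,-38.3719) T_A=(-15.8752,-32.5317) T_B=(-1.0278,-41.3667) sweep=158.3018

bisector direction at 239.2452° = (-0.511365,-0.859364)
center distance |VC| = r/sin(θ/2) = 8.795816/sin(10.8491°) = 46.730819
C = V + |VC|·bis = (-9.2981,-38.3719)
T_A = V + ((C−V)·d_A)·d_A = V + 45.8956·d_A = (-15.8752,-32.5317)
T_B = V + ((C−V)·d_B)·d_B = V + 45.8956·d_B = (-1.0278,-41.3667)
sweep = 180° − θ = 158.3018°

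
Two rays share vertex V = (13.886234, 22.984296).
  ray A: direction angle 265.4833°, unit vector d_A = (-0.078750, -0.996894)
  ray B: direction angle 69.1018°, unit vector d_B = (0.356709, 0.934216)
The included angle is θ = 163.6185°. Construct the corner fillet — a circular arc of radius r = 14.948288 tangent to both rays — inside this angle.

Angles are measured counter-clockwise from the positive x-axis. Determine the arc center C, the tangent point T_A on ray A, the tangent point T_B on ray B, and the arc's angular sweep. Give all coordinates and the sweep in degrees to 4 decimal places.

bisector direction at 347.2926° = (0.975506,-0.219973)
center distance |VC| = r/sin(θ/2) = 14.948288/sin(81.8093°) = 15.102343
C = V + |VC|·bis = (28.6187,19.6622)
T_A = V + ((C−V)·d_A)·d_A = V + 2.1516·d_A = (13.7168,20.8394)
T_B = V + ((C−V)·d_B)·d_B = V + 2.1516·d_B = (14.6537,24.9944)
sweep = 180° − θ = 16.3815°

center=(28.6187,19.6622) T_A=(13.7168,20.8394) T_B=(14.6537,24.9944) sweep=16.3815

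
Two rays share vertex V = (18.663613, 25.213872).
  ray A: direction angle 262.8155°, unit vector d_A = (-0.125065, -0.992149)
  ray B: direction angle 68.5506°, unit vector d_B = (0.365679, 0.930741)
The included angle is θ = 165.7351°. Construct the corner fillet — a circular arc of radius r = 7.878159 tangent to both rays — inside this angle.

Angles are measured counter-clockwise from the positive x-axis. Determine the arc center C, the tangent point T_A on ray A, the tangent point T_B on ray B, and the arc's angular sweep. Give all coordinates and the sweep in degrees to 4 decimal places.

center=(26.3566,23.2505) T_A=(18.5403,24.2358) T_B=(19.0241,26.1314) sweep=14.2649

bisector direction at 345.6830° = (0.968943,-0.247286)
center distance |VC| = r/sin(θ/2) = 7.878159/sin(82.8675°) = 7.939597
C = V + |VC|·bis = (26.3566,23.2505)
T_A = V + ((C−V)·d_A)·d_A = V + 0.9858·d_A = (18.5403,24.2358)
T_B = V + ((C−V)·d_B)·d_B = V + 0.9858·d_B = (19.0241,26.1314)
sweep = 180° − θ = 14.2649°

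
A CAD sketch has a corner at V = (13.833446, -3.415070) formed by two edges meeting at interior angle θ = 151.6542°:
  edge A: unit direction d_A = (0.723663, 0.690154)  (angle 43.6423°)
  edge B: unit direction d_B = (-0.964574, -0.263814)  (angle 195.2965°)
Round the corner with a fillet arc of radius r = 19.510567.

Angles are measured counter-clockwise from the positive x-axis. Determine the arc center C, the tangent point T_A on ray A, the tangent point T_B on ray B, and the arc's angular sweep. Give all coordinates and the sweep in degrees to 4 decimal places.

center=(3.9337,14.1045) T_A=(17.3990,-0.0146) T_B=(9.0809,-4.7149) sweep=28.3458

bisector direction at 119.4694° = (-0.491959,0.870619)
center distance |VC| = r/sin(θ/2) = 19.510567/sin(75.8271°) = 20.123088
C = V + |VC|·bis = (3.9337,14.1045)
T_A = V + ((C−V)·d_A)·d_A = V + 4.9271·d_A = (17.3990,-0.0146)
T_B = V + ((C−V)·d_B)·d_B = V + 4.9271·d_B = (9.0809,-4.7149)
sweep = 180° − θ = 28.3458°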